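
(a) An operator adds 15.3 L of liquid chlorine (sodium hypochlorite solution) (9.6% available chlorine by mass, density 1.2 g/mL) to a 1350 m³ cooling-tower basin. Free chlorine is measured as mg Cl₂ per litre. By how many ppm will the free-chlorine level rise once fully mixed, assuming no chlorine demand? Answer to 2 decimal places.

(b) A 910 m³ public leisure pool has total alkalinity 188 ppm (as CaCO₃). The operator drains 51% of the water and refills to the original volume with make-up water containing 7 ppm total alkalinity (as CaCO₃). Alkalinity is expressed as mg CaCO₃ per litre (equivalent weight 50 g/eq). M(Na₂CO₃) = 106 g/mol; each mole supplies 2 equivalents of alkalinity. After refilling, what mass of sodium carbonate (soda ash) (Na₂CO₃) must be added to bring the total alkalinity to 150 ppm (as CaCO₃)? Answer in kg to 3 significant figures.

(a) Volume: 1350 m³ = 1,350,000 L.
(a) Mass of solution: 15.3 L × 1000 mL/L × 1.2 g/mL = 18,360 g.
(a) Available chlorine delivered: 18,360 g × 0.096 = 1763 g as Cl₂.
(a) Concentration rise: 1763 g / 1,350,000 L = 1.306 mg/L = 1.31 ppm.

(b) Volume: 910 m³ = 910,000 L.
(b) After draining 51% and refilling: 188 × 0.49 + 7 × 0.51 = 95.69 ppm.
(b) Deficit to target: 150 − 95.69 = 54.31 mg/L.
(b) As CaCO₃: 54.31 mg/L × 910,000 L = 49,420 g; ÷ 50 g/eq ÷ 2 = 494.2 mol Na₂CO₃.
(b) Mass: 494.2 × 106 = 52,390 g.

(a) 1.31 ppm; (b) 52.4 kg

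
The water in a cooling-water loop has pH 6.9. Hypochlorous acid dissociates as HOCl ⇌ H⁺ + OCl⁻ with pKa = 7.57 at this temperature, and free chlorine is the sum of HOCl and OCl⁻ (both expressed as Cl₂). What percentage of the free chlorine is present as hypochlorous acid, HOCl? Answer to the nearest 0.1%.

[OCl⁻]/[HOCl] = 10^(pH − pKa) = 10^(6.9 − 7.57) = 10^-0.67 = 0.2138.
Fraction as HOCl = 1 / (1 + 0.2138) = 0.8239.

82.4%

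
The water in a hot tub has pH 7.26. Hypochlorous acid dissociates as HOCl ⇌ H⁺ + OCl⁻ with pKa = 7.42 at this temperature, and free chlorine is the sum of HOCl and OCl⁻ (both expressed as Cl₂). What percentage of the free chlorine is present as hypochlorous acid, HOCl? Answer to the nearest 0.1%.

59.1%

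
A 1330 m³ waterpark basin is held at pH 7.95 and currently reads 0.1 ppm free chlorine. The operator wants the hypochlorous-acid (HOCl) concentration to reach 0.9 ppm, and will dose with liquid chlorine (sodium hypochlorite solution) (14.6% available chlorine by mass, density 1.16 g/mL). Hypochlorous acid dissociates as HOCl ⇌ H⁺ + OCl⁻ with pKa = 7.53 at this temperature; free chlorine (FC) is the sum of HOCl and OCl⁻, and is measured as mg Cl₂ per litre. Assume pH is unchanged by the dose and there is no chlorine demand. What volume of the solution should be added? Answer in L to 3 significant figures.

24.9 L

Volume: 1330 m³ = 1,330,000 L.
[OCl⁻]/[HOCl] = 10^(pH − pKa) = 10^(7.95 − 7.53) = 2.63; fraction as HOCl = 1/(1 + 2.63) = 0.2755.
Free chlorine required for 0.9 ppm HOCl: 0.9 / 0.2755 = 3.267 ppm.
FC to add: 3.267 − 0.1 = 3.167 mg/L as Cl₂.
Cl₂ equivalent: 3.167 mg/L × 1,330,000 L = 4212 g.
Product at 14.6% available Cl: 4212 / 0.146 = 28,850 g.
Volume: 28,850 g ÷ 1.16 g/mL = 24,870 mL.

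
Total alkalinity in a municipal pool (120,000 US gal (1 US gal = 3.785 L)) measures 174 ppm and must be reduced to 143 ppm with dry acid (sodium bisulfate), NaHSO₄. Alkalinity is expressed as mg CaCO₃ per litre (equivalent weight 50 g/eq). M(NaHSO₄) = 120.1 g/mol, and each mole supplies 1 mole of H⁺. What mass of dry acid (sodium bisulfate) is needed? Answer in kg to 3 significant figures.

33.8 kg

Volume: 120,000 US gal × 3.785 L/gal = 454,200 L.
Alkalinity to neutralize: (174 − 143) = 31 mg/L as CaCO₃ × 454,200 L = 14,080 g as CaCO₃.
Equivalents of H⁺ required: 14,080 ÷ 50 g/eq = 281.6 eq = 281.6 mol NaHSO₄.
Mass of NaHSO₄: 281.6 × 120.1 = 33,820 g.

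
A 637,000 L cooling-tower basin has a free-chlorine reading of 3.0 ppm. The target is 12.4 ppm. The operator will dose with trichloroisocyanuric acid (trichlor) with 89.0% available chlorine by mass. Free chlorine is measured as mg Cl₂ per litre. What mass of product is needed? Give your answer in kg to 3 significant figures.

Chlorine deficit: 12.4 − 3.0 = 9.4 ppm = 9.4 mg/L as Cl₂.
Cl₂ equivalent needed: 9.4 mg/L × 637,000 L = 5,988,000 mg = 5988 g.
Product at 89.0% available chlorine: 5988 / 0.89 = 6728 g.

6.73 kg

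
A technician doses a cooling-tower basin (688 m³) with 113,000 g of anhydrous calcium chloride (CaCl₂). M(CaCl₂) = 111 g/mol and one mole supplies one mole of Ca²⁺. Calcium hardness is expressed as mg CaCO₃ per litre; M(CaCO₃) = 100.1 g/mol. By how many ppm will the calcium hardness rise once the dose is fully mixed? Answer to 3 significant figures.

Volume: 688 m³ = 688,000 L.
Moles of Ca²⁺: 113,000 g ÷ 111 g/mol = 1018 mol.
As CaCO₃: 1018 mol × 100.1 g/mol = 101,900 g.
Rise: 101,900 g / 688,000 L × 1000 = 148.1 mg/L.

148 ppm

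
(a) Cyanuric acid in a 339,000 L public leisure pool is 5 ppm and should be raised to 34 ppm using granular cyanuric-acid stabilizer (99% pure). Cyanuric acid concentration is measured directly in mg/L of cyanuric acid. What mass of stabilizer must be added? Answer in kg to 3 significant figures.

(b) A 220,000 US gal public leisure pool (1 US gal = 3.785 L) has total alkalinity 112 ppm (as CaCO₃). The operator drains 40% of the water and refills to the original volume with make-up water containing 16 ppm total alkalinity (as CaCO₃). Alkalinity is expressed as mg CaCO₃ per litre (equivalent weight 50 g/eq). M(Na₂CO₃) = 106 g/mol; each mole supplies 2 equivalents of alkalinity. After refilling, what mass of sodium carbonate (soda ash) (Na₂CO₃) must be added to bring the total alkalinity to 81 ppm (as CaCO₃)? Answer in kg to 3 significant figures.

(a) CYA to add: (34 − 5) = 29 mg/L × 339,000 L = 9831 g cyanuric acid.
(a) At 99% purity: 9831 / 0.99 = 9930 g product.

(b) Volume: 220,000 US gal × 3.785 L/gal = 832,700 L.
(b) After draining 40% and refilling: 112 × 0.60 + 16 × 0.40 = 73.6 ppm.
(b) Deficit to target: 81 − 73.6 = 7.4 mg/L.
(b) As CaCO₃: 7.4 mg/L × 832,700 L = 6162 g; ÷ 50 g/eq ÷ 2 = 61.62 mol Na₂CO₃.
(b) Mass: 61.62 × 106 = 6532 g.

(a) 9.93 kg; (b) 6.53 kg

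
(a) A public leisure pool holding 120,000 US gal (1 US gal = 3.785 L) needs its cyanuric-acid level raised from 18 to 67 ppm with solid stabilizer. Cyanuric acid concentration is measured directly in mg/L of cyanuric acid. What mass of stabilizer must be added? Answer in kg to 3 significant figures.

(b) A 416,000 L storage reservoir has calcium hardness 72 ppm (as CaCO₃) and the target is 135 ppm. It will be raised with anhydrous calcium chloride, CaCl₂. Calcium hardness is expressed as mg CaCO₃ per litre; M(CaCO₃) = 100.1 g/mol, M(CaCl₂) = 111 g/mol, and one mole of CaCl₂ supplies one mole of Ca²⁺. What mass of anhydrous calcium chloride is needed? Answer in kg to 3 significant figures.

(a) 22.3 kg; (b) 29.1 kg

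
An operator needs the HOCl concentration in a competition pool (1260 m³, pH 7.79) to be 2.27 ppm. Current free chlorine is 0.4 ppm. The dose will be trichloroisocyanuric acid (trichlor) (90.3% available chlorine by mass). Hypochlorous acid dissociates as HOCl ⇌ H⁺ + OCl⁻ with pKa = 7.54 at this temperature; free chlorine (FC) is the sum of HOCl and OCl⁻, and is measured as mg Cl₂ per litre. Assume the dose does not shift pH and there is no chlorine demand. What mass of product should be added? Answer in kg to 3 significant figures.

8.24 kg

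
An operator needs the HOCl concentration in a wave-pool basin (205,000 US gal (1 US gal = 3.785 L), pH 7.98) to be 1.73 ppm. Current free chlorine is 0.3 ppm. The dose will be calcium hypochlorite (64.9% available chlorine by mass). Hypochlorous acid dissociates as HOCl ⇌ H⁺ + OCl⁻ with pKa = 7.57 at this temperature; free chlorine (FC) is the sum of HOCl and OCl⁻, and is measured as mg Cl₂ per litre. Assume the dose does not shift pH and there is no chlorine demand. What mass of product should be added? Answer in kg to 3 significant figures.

7.03 kg

Volume: 205,000 US gal × 3.785 L/gal = 775,925 L.
[OCl⁻]/[HOCl] = 10^(pH − pKa) = 10^(7.98 − 7.57) = 2.57; fraction as HOCl = 1/(1 + 2.57) = 0.2801.
Free chlorine required for 1.73 ppm HOCl: 1.73 / 0.2801 = 6.177 ppm.
FC to add: 6.177 − 0.3 = 5.877 mg/L as Cl₂.
Cl₂ equivalent: 5.877 mg/L × 775,925 L = 4560 g.
Product at 64.9% available Cl: 4560 / 0.649 = 7026 g.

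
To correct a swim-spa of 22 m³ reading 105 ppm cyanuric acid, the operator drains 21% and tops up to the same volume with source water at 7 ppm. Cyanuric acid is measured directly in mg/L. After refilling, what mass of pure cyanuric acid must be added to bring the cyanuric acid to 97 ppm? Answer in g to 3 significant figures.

277 g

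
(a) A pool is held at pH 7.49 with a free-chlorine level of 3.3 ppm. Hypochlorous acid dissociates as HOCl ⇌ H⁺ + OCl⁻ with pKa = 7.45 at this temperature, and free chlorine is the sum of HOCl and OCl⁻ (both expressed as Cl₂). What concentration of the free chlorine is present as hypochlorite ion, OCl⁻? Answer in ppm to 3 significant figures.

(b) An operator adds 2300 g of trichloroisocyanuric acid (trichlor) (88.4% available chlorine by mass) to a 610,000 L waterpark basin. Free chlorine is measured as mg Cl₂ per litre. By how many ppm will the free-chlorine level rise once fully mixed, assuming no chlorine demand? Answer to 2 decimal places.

(a) 1.73 ppm; (b) 3.33 ppm

(a) [OCl⁻]/[HOCl] = 10^(pH − pKa) = 10^(7.49 − 7.45) = 10^0.04 = 1.096.
(a) Fraction as HOCl = 1 / (1 + 1.096) = 0.477.
(a) OCl⁻ = (1 − 0.477) × 3.3 ppm = 1.726 ppm.

(b) Available chlorine delivered: 2300 g × 0.884 = 2033 g as Cl₂.
(b) Concentration rise: 2033 g / 610,000 L = 3.333 mg/L = 3.33 ppm.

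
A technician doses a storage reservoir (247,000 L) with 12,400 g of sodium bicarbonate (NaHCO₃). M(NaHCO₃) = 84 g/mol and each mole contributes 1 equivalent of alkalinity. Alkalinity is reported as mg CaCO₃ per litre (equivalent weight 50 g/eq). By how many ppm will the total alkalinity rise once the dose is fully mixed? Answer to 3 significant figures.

29.9 ppm

Moles of NaHCO₃: 12,400 g ÷ 84 g/mol = 147.6 mol → 147.6 eq of alkalinity.
As CaCO₃: 147.6 eq × 50 g/eq = 7381 g.
Rise: 7381 g / 247,000 L × 1000 = 29.88 mg/L.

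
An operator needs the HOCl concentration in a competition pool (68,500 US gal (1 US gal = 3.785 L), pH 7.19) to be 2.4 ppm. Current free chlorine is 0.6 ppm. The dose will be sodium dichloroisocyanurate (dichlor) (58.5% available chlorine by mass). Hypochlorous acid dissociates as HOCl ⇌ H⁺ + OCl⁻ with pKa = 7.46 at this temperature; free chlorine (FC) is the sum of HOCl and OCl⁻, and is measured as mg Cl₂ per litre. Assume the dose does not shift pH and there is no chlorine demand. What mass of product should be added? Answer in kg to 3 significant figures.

1.37 kg

Volume: 68,500 US gal × 3.785 L/gal = 259,272 L.
[OCl⁻]/[HOCl] = 10^(pH − pKa) = 10^(7.19 − 7.46) = 0.537; fraction as HOCl = 1/(1 + 0.537) = 0.6506.
Free chlorine required for 2.4 ppm HOCl: 2.4 / 0.6506 = 3.689 ppm.
FC to add: 3.689 − 0.6 = 3.089 mg/L as Cl₂.
Cl₂ equivalent: 3.089 mg/L × 259,272 L = 800.9 g.
Product at 58.5% available Cl: 800.9 / 0.585 = 1369 g.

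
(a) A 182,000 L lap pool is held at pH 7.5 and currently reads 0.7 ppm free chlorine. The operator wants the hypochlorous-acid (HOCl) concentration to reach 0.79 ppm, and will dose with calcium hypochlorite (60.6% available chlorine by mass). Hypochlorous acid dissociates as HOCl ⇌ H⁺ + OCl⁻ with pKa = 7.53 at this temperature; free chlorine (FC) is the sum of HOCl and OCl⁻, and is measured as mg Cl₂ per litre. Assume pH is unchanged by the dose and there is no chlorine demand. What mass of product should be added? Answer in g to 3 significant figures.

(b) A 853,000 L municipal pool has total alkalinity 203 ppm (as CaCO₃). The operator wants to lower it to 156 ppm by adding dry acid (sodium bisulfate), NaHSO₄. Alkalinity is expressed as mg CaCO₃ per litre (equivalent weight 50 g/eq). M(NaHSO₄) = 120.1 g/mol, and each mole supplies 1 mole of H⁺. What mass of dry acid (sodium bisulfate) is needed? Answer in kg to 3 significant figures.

(a) [OCl⁻]/[HOCl] = 10^(pH − pKa) = 10^(7.5 − 7.53) = 0.9333; fraction as HOCl = 1/(1 + 0.9333) = 0.5173.
(a) Free chlorine required for 0.79 ppm HOCl: 0.79 / 0.5173 = 1.527 ppm.
(a) FC to add: 1.527 − 0.7 = 0.8273 mg/L as Cl₂.
(a) Cl₂ equivalent: 0.8273 mg/L × 182,000 L = 150.6 g.
(a) Product at 60.6% available Cl: 150.6 / 0.606 = 248.5 g.

(b) Alkalinity to neutralize: (203 − 156) = 47 mg/L as CaCO₃ × 853,000 L = 40,090 g as CaCO₃.
(b) Equivalents of H⁺ required: 40,090 ÷ 50 g/eq = 801.8 eq = 801.8 mol NaHSO₄.
(b) Mass of NaHSO₄: 801.8 × 120.1 = 96,300 g.

(a) 248 g; (b) 96.3 kg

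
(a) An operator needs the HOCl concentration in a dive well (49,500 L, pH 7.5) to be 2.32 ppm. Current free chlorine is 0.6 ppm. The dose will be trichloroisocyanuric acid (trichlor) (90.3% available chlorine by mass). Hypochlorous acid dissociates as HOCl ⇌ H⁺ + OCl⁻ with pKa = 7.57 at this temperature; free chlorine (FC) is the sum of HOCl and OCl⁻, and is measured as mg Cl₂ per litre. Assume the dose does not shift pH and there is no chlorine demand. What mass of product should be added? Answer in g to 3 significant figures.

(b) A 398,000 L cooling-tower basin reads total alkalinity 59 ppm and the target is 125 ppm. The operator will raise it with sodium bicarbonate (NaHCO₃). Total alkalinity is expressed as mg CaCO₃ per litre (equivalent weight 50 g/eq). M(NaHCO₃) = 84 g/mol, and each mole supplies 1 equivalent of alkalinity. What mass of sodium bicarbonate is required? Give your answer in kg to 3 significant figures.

(a) 203 g; (b) 44.1 kg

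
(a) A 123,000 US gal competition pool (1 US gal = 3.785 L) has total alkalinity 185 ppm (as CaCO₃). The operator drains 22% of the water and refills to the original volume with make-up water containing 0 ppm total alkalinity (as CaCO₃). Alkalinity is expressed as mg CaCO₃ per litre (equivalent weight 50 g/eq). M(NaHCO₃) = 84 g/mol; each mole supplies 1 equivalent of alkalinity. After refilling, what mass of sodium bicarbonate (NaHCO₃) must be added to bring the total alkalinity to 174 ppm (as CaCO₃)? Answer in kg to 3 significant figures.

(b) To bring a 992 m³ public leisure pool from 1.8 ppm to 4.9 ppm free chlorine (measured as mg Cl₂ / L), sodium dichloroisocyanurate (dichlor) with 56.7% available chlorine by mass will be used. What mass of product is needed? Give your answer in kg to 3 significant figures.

(a) 23.2 kg; (b) 5.42 kg

(a) Volume: 123,000 US gal × 3.785 L/gal = 465,555 L.
(a) After draining 22% and refilling: 185 × 0.78 + 0 × 0.22 = 144.3 ppm.
(a) Deficit to target: 174 − 144.3 = 29.7 mg/L.
(a) As CaCO₃: 29.7 mg/L × 465,555 L = 13,830 g; ÷ 50 g/eq ÷ 1 = 276.5 mol NaHCO₃.
(a) Mass: 276.5 × 84 = 23,230 g.

(b) Volume: 992 m³ = 992,000 L.
(b) Chlorine deficit: 4.9 − 1.8 = 3.1 ppm = 3.1 mg/L as Cl₂.
(b) Cl₂ equivalent needed: 3.1 mg/L × 992,000 L = 3,075,000 mg = 3075 g.
(b) Product at 56.7% available chlorine: 3075 / 0.567 = 5424 g.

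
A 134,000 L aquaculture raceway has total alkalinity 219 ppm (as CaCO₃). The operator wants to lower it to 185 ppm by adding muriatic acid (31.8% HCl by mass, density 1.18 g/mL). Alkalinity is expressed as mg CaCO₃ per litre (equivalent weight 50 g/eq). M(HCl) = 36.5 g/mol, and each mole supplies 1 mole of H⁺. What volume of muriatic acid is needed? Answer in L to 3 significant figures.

8.86 L

Alkalinity to neutralize: (219 − 185) = 34 mg/L as CaCO₃ × 134,000 L = 4556 g as CaCO₃.
Equivalents of H⁺ required: 4556 ÷ 50 g/eq = 91.12 eq = 91.12 mol HCl.
Mass of HCl: 91.12 × 36.5 = 3326 g.
Mass of 31.8% solution: 3326 / 0.318 = 10,460 g.
Volume: 10,460 g ÷ 1.18 g/mL = 8863 mL.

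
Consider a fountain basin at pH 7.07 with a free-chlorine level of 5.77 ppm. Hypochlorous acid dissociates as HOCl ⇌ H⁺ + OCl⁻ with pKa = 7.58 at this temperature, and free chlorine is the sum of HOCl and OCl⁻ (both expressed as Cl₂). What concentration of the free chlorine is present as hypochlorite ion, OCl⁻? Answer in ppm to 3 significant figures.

1.36 ppm

[OCl⁻]/[HOCl] = 10^(pH − pKa) = 10^(7.07 − 7.58) = 10^-0.51 = 0.309.
Fraction as HOCl = 1 / (1 + 0.309) = 0.7639.
OCl⁻ = (1 − 0.7639) × 5.77 ppm = 1.362 ppm.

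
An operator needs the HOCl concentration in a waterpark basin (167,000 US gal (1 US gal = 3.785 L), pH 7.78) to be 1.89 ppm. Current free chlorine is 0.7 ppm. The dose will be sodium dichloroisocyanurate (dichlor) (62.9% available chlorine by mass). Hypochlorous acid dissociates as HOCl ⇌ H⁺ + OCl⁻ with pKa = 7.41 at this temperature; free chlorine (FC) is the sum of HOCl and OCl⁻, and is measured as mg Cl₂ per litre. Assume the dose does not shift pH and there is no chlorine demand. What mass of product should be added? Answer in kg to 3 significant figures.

Volume: 167,000 US gal × 3.785 L/gal = 632,095 L.
[OCl⁻]/[HOCl] = 10^(pH − pKa) = 10^(7.78 − 7.41) = 2.344; fraction as HOCl = 1/(1 + 2.344) = 0.299.
Free chlorine required for 1.89 ppm HOCl: 1.89 / 0.299 = 6.321 ppm.
FC to add: 6.321 − 0.7 = 5.621 mg/L as Cl₂.
Cl₂ equivalent: 5.621 mg/L × 632,095 L = 3553 g.
Product at 62.9% available Cl: 3553 / 0.629 = 5648 g.

5.65 kg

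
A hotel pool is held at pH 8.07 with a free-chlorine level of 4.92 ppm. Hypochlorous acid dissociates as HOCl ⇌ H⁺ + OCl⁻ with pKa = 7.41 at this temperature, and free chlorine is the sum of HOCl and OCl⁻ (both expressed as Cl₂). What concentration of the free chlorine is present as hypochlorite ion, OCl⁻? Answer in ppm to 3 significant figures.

[OCl⁻]/[HOCl] = 10^(pH − pKa) = 10^(8.07 − 7.41) = 10^0.66 = 4.571.
Fraction as HOCl = 1 / (1 + 4.571) = 0.1795.
OCl⁻ = (1 − 0.1795) × 4.92 ppm = 4.037 ppm.

4.04 ppm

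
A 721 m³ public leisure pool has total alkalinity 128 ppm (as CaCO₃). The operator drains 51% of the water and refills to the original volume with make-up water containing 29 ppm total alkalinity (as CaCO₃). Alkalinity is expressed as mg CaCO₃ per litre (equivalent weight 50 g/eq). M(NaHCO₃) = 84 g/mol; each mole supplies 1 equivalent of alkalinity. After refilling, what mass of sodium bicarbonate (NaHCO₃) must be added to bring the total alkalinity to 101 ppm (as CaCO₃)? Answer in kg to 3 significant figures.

Volume: 721 m³ = 721,000 L.
After draining 51% and refilling: 128 × 0.49 + 29 × 0.51 = 77.51 ppm.
Deficit to target: 101 − 77.51 = 23.49 mg/L.
As CaCO₃: 23.49 mg/L × 721,000 L = 16,940 g; ÷ 50 g/eq ÷ 1 = 338.7 mol NaHCO₃.
Mass: 338.7 × 84 = 28,450 g.

28.5 kg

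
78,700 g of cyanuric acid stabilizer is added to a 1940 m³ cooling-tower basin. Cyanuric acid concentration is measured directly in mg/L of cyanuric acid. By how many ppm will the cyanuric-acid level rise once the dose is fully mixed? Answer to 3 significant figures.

40.6 ppm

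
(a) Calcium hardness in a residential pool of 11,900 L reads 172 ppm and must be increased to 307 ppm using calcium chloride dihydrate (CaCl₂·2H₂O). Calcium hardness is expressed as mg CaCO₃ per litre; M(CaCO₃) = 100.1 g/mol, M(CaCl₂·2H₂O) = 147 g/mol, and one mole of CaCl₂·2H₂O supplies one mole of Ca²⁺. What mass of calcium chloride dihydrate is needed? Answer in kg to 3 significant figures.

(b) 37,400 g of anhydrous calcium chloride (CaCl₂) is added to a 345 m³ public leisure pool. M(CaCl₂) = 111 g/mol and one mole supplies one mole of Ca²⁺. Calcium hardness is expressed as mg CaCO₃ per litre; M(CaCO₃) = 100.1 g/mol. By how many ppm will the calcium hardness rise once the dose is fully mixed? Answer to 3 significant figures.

(a) 2.36 kg; (b) 97.8 ppm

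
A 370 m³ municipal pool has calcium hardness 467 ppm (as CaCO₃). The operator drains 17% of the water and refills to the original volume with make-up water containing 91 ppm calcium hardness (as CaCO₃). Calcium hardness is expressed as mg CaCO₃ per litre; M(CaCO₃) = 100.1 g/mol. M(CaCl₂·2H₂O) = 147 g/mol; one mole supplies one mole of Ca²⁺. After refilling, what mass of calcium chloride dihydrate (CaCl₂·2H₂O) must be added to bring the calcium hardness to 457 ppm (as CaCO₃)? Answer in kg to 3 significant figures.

29.3 kg

Volume: 370 m³ = 370,000 L.
After draining 17% and refilling: 467 × 0.83 + 91 × 0.17 = 403.08 ppm.
Deficit to target: 457 − 403.08 = 53.92 mg/L.
As CaCO₃: 53.92 mg/L × 370,000 L = 19,950 g; ÷ 100.1 = 199.3 mol Ca²⁺.
Mass: 199.3 × 147 = 29,300 g.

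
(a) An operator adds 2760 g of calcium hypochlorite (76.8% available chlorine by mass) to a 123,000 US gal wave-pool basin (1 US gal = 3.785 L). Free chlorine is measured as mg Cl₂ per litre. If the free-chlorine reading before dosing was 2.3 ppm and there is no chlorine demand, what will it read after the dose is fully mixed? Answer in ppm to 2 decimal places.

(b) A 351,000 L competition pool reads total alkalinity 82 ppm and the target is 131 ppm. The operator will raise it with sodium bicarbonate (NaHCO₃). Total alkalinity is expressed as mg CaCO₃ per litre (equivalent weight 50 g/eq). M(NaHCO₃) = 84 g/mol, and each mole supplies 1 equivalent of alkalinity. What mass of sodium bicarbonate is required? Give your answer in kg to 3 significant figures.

(a) 6.85 ppm; (b) 28.9 kg

(a) Volume: 123,000 US gal × 3.785 L/gal = 465,555 L.
(a) Available chlorine delivered: 2760 g × 0.768 = 2120 g as Cl₂.
(a) Concentration rise: 2120 g / 465,555 L = 4.553 mg/L = 4.55 ppm.
(a) Final FC: 2.3 + 4.55 = 6.85 ppm.

(b) Alkalinity to add: (131 − 82) = 49 mg/L as CaCO₃ × 351,000 L = 17,200 g as CaCO₃.
(b) Equivalents: 17,200 g ÷ 50 g/eq = 344 eq.
(b) NaHCO₃ supplies 1 eq per mole → 344 mol.
(b) Mass: 344 mol × 84 g/mol = 28,890 g.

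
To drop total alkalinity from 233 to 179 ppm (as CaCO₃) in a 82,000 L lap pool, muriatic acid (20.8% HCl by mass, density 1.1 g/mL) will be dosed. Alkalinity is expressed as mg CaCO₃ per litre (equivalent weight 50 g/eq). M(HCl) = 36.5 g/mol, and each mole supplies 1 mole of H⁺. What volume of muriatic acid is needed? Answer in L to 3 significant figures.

14.1 L

Alkalinity to neutralize: (233 − 179) = 54 mg/L as CaCO₃ × 82,000 L = 4428 g as CaCO₃.
Equivalents of H⁺ required: 4428 ÷ 50 g/eq = 88.56 eq = 88.56 mol HCl.
Mass of HCl: 88.56 × 36.5 = 3232 g.
Mass of 20.8% solution: 3232 / 0.208 = 15,540 g.
Volume: 15,540 g ÷ 1.1 g/mL = 14,130 mL.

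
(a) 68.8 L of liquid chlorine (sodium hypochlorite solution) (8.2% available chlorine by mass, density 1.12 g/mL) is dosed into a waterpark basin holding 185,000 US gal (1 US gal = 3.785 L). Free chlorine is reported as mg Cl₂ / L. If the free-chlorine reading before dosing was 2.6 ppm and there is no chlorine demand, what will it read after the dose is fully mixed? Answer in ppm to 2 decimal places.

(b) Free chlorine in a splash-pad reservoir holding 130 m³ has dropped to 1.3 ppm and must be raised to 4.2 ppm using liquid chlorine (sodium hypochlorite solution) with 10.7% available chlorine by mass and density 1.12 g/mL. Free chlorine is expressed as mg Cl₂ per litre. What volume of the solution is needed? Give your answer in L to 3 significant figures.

(a) Volume: 185,000 US gal × 3.785 L/gal = 700,225 L.
(a) Mass of solution: 68.8 L × 1000 mL/L × 1.12 g/mL = 77,060 g.
(a) Available chlorine delivered: 77,060 g × 0.082 = 6319 g as Cl₂.
(a) Concentration rise: 6319 g / 700,225 L = 9.024 mg/L = 9.02 ppm.
(a) Final FC: 2.6 + 9.02 = 11.62 ppm.

(b) Volume: 130 m³ = 130,000 L.
(b) Chlorine deficit: 4.2 − 1.3 = 2.9 ppm = 2.9 mg/L as Cl₂.
(b) Cl₂ equivalent needed: 2.9 mg/L × 130,000 L = 377,000 mg = 377 g.
(b) Product at 10.7% available chlorine: 377 / 0.107 = 3523 g.
(b) Volume at density 1.12 g/mL: 3523 g ÷ 1.12 g/mL = 3146 mL.

(a) 11.62 ppm; (b) 3.15 L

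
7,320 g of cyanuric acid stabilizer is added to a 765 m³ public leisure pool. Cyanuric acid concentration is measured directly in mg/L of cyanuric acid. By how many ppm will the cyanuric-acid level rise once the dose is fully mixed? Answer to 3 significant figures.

9.57 ppm

Volume: 765 m³ = 765,000 L.
Rise: 7,320 g / 765,000 L × 1000 = 9.569 mg/L.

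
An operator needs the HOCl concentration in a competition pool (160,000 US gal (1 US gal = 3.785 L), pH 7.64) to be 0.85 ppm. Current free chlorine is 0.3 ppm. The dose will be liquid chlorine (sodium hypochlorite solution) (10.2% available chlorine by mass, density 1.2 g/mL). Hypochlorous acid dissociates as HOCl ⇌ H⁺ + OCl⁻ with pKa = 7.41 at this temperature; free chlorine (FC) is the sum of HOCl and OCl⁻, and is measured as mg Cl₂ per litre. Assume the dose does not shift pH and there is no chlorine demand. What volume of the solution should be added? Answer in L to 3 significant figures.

Volume: 160,000 US gal × 3.785 L/gal = 605,600 L.
[OCl⁻]/[HOCl] = 10^(pH − pKa) = 10^(7.64 − 7.41) = 1.698; fraction as HOCl = 1/(1 + 1.698) = 0.3706.
Free chlorine required for 0.85 ppm HOCl: 0.85 / 0.3706 = 2.294 ppm.
FC to add: 2.294 − 0.3 = 1.994 mg/L as Cl₂.
Cl₂ equivalent: 1.994 mg/L × 605,600 L = 1207 g.
Product at 10.2% available Cl: 1207 / 0.102 = 11,840 g.
Volume: 11,840 g ÷ 1.2 g/mL = 9863 mL.

9.86 L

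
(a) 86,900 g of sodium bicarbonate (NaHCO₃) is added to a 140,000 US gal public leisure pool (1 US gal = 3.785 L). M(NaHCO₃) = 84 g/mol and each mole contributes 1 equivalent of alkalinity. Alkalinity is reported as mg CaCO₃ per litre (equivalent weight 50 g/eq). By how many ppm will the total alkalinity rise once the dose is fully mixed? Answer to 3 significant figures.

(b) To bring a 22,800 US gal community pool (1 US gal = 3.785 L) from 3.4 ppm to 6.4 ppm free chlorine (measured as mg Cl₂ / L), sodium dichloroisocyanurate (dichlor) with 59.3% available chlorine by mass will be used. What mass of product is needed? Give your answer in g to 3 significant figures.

(a) Volume: 140,000 US gal × 3.785 L/gal = 529,900 L.
(a) Moles of NaHCO₃: 86,900 g ÷ 84 g/mol = 1035 mol → 1035 eq of alkalinity.
(a) As CaCO₃: 1035 eq × 50 g/eq = 51,730 g.
(a) Rise: 51,730 g / 529,900 L × 1000 = 97.62 mg/L.

(b) Volume: 22,800 US gal × 3.785 L/gal = 86,298 L.
(b) Chlorine deficit: 6.4 − 3.4 = 3 ppm = 3 mg/L as Cl₂.
(b) Cl₂ equivalent needed: 3 mg/L × 86,298 L = 258,900 mg = 258.9 g.
(b) Product at 59.3% available chlorine: 258.9 / 0.593 = 436.6 g.

(a) 97.6 ppm; (b) 437 g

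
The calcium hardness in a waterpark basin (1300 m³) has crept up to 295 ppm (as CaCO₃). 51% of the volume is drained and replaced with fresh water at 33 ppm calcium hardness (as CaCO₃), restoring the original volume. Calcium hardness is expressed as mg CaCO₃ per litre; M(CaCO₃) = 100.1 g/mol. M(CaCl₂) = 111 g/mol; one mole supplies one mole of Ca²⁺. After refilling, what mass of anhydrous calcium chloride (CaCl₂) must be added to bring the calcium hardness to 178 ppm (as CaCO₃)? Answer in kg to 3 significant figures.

24.0 kg

Volume: 1300 m³ = 1,300,000 L.
After draining 51% and refilling: 295 × 0.49 + 33 × 0.51 = 161.38 ppm.
Deficit to target: 178 − 161.38 = 16.62 mg/L.
As CaCO₃: 16.62 mg/L × 1,300,000 L = 21,610 g; ÷ 100.1 = 215.8 mol Ca²⁺.
Mass: 215.8 × 111 = 23,960 g.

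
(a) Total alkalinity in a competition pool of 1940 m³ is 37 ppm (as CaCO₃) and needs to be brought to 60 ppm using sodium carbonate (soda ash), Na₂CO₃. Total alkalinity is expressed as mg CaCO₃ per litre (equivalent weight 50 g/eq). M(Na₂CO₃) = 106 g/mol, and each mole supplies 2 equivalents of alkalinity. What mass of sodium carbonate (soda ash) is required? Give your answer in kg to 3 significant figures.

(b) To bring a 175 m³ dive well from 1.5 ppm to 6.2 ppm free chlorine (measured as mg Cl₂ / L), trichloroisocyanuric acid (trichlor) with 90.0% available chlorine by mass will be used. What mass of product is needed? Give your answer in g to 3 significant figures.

(a) Volume: 1940 m³ = 1,940,000 L.
(a) Alkalinity to add: (60 − 37) = 23 mg/L as CaCO₃ × 1,940,000 L = 44,620 g as CaCO₃.
(a) Equivalents: 44,620 g ÷ 50 g/eq = 892.4 eq.
(a) Each mole of Na₂CO₃ supplies 2 eq, so 892.4 / 2 = 446.2 mol.
(a) Mass: 446.2 mol × 106 g/mol = 47,300 g.

(b) Volume: 175 m³ = 175,000 L.
(b) Chlorine deficit: 6.2 − 1.5 = 4.7 ppm = 4.7 mg/L as Cl₂.
(b) Cl₂ equivalent needed: 4.7 mg/L × 175,000 L = 822,500 mg = 822.5 g.
(b) Product at 90.0% available chlorine: 822.5 / 0.9 = 913.9 g.

(a) 47.3 kg; (b) 914 g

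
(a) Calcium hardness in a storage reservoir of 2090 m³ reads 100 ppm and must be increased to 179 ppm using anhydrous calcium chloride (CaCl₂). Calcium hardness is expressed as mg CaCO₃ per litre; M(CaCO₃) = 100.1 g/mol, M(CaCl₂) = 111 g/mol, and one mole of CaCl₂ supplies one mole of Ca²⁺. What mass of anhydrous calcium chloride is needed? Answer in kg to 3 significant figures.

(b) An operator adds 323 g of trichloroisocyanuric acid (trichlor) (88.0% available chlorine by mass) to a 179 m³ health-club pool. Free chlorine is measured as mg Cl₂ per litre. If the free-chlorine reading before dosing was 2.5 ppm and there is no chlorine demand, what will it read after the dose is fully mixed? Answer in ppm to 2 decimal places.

(a) 183 kg; (b) 4.09 ppm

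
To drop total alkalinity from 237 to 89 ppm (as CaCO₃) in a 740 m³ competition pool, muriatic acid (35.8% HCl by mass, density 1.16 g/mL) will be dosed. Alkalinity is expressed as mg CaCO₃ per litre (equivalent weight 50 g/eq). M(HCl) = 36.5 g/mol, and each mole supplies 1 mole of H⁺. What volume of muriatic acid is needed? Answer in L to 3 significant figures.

Volume: 740 m³ = 740,000 L.
Alkalinity to neutralize: (237 − 89) = 148 mg/L as CaCO₃ × 740,000 L = 109,500 g as CaCO₃.
Equivalents of H⁺ required: 109,500 ÷ 50 g/eq = 2190 eq = 2190 mol HCl.
Mass of HCl: 2190 × 36.5 = 79,950 g.
Mass of 35.8% solution: 79,950 / 0.358 = 223,300 g.
Volume: 223,300 g ÷ 1.16 g/mL = 192,500 mL.

193 L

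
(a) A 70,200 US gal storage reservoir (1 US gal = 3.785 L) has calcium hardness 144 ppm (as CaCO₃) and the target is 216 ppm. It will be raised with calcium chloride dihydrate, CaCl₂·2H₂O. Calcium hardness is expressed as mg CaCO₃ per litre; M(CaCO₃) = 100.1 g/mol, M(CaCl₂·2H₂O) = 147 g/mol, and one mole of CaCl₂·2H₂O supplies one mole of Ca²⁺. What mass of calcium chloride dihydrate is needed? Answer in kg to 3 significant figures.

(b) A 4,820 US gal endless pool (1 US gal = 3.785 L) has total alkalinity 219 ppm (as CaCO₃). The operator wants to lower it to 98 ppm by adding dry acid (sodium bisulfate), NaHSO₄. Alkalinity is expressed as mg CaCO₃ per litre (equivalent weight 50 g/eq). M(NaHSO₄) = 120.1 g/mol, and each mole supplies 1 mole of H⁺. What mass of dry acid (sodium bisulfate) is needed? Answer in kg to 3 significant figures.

(a) 28.1 kg; (b) 5.30 kg

(a) Volume: 70,200 US gal × 3.785 L/gal = 265,707 L.
(a) Hardness to add: (216 − 144) = 72 mg/L as CaCO₃ × 265,707 L = 19,130 g as CaCO₃.
(a) Moles of Ca²⁺ (1 mol Ca²⁺ ≡ 1 mol CaCO₃): 19,130 / 100.1 g/mol = 191.1 mol.
(a) Mass of CaCl₂·2H₂O: 191.1 × 147 = 28,090 g.

(b) Volume: 4,820 US gal × 3.785 L/gal = 18,244 L.
(b) Alkalinity to neutralize: (219 − 98) = 121 mg/L as CaCO₃ × 18,244 L = 2207 g as CaCO₃.
(b) Equivalents of H⁺ required: 2207 ÷ 50 g/eq = 44.15 eq = 44.15 mol NaHSO₄.
(b) Mass of NaHSO₄: 44.15 × 120.1 = 5302 g.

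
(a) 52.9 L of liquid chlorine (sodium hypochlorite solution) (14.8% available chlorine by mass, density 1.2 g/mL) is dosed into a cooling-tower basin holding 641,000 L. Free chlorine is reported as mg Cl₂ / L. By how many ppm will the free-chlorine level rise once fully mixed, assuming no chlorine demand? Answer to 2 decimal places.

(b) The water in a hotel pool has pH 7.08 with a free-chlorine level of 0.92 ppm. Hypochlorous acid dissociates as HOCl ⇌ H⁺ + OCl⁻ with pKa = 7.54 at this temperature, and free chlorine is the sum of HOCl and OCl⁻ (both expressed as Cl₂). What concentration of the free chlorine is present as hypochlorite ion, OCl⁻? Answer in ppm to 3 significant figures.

(a) 14.66 ppm; (b) 0.237 ppm

(a) Mass of solution: 52.9 L × 1000 mL/L × 1.2 g/mL = 63,480 g.
(a) Available chlorine delivered: 63,480 g × 0.148 = 9395 g as Cl₂.
(a) Concentration rise: 9395 g / 641,000 L = 14.66 mg/L = 14.66 ppm.

(b) [OCl⁻]/[HOCl] = 10^(pH − pKa) = 10^(7.08 − 7.54) = 10^-0.46 = 0.3467.
(b) Fraction as HOCl = 1 / (1 + 0.3467) = 0.7425.
(b) OCl⁻ = (1 − 0.7425) × 0.92 ppm = 0.2369 ppm.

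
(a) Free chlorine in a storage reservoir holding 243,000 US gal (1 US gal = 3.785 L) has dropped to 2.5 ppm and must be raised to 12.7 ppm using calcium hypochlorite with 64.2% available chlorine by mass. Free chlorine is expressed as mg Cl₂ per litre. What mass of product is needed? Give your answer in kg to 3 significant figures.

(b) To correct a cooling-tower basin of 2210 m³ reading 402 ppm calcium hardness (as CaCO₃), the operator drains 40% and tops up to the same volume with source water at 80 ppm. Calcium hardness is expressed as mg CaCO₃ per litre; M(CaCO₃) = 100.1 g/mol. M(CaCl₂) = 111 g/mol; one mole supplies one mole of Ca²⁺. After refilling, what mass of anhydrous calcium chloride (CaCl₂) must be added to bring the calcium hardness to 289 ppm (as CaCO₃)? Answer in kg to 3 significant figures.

(a) Volume: 243,000 US gal × 3.785 L/gal = 919,755 L.
(a) Chlorine deficit: 12.7 − 2.5 = 10.2 ppm = 10.2 mg/L as Cl₂.
(a) Cl₂ equivalent needed: 10.2 mg/L × 919,755 L = 9,382,000 mg = 9382 g.
(a) Product at 64.2% available chlorine: 9382 / 0.642 = 14,610 g.

(b) Volume: 2210 m³ = 2,210,000 L.
(b) After draining 40% and refilling: 402 × 0.60 + 80 × 0.40 = 273.2 ppm.
(b) Deficit to target: 289 − 273.2 = 15.8 mg/L.
(b) As CaCO₃: 15.8 mg/L × 2,210,000 L = 34,920 g; ÷ 100.1 = 348.8 mol Ca²⁺.
(b) Mass: 348.8 × 111 = 38,720 g.

(a) 14.6 kg; (b) 38.7 kg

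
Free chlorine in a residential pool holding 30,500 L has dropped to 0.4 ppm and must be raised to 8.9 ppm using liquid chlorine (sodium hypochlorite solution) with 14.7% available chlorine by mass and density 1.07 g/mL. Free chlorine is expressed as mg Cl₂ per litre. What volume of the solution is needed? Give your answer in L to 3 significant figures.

1.65 L

Chlorine deficit: 8.9 − 0.4 = 8.5 ppm = 8.5 mg/L as Cl₂.
Cl₂ equivalent needed: 8.5 mg/L × 30,500 L = 259,200 mg = 259.2 g.
Product at 14.7% available chlorine: 259.2 / 0.147 = 1764 g.
Volume at density 1.07 g/mL: 1764 g ÷ 1.07 g/mL = 1648 mL.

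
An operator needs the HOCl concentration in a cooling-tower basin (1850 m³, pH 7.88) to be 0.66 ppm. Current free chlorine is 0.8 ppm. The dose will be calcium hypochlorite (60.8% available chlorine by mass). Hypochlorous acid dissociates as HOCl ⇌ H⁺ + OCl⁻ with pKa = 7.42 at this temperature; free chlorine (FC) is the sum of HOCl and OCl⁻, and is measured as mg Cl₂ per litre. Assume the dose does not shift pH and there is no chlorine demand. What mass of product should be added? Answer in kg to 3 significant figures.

5.37 kg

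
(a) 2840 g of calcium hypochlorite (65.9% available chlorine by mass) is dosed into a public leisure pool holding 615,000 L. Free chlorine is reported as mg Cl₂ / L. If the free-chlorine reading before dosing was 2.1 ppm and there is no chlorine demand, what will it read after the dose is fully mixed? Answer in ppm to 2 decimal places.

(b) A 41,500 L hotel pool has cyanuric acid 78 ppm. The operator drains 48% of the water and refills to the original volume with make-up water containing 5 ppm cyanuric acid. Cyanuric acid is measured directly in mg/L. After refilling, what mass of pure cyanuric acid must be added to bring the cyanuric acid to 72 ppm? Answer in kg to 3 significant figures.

(a) Available chlorine delivered: 2840 g × 0.659 = 1872 g as Cl₂.
(a) Concentration rise: 1872 g / 615,000 L = 3.043 mg/L = 3.04 ppm.
(a) Final FC: 2.1 + 3.04 = 5.14 ppm.

(b) After draining 48% and refilling: 78 × 0.52 + 5 × 0.48 = 42.96 ppm.
(b) Deficit to target: 72 − 42.96 = 29.04 mg/L.
(b) Mass: 29.04 mg/L × 41,500 L = 1205 g cyanuric acid.

(a) 5.14 ppm; (b) 1.21 kg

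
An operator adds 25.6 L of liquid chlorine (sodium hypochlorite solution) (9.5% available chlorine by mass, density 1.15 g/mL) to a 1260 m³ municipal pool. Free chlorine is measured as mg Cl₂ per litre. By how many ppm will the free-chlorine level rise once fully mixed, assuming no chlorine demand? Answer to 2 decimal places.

2.22 ppm

Volume: 1260 m³ = 1,260,000 L.
Mass of solution: 25.6 L × 1000 mL/L × 1.15 g/mL = 29,440 g.
Available chlorine delivered: 29,440 g × 0.095 = 2797 g as Cl₂.
Concentration rise: 2797 g / 1,260,000 L = 2.22 mg/L = 2.22 ppm.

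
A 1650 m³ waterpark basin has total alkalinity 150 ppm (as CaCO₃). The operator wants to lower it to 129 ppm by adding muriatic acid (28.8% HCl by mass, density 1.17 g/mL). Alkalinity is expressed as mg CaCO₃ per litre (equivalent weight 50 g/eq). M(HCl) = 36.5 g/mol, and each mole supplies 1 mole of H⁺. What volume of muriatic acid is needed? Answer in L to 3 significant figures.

75.1 L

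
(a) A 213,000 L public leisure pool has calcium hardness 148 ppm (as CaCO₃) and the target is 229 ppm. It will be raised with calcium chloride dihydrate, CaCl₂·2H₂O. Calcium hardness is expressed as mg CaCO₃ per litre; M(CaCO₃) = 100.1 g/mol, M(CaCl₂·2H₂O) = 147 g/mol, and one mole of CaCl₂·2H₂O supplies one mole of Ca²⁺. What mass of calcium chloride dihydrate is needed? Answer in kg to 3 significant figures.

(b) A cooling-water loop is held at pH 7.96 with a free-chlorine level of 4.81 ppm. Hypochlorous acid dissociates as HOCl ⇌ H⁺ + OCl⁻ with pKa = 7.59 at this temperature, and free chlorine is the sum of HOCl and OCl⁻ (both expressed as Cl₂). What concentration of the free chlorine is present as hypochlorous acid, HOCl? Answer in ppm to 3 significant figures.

(a) Hardness to add: (229 − 148) = 81 mg/L as CaCO₃ × 213,000 L = 17,250 g as CaCO₃.
(a) Moles of Ca²⁺ (1 mol Ca²⁺ ≡ 1 mol CaCO₃): 17,250 / 100.1 g/mol = 172.4 mol.
(a) Mass of CaCl₂·2H₂O: 172.4 × 147 = 25,340 g.

(b) [OCl⁻]/[HOCl] = 10^(pH − pKa) = 10^(7.96 − 7.59) = 10^0.37 = 2.344.
(b) Fraction as HOCl = 1 / (1 + 2.344) = 0.299.
(b) HOCl = 0.299 × 4.81 ppm = 1.438 ppm.

(a) 25.3 kg; (b) 1.44 ppm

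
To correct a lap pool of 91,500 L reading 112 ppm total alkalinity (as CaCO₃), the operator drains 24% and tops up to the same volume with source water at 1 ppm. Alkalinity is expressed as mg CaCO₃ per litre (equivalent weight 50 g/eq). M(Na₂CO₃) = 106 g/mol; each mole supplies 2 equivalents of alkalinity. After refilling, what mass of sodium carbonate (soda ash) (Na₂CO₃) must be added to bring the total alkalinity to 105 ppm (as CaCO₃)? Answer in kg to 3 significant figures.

After draining 24% and refilling: 112 × 0.76 + 1 × 0.24 = 85.36 ppm.
Deficit to target: 105 − 85.36 = 19.64 mg/L.
As CaCO₃: 19.64 mg/L × 91,500 L = 1797 g; ÷ 50 g/eq ÷ 2 = 17.97 mol Na₂CO₃.
Mass: 17.97 × 106 = 1905 g.

1.90 kg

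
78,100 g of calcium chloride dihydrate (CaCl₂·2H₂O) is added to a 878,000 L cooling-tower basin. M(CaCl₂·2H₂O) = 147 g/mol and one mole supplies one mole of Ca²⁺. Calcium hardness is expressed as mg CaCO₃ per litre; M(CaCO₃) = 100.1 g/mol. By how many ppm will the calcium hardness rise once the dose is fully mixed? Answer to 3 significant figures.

60.6 ppm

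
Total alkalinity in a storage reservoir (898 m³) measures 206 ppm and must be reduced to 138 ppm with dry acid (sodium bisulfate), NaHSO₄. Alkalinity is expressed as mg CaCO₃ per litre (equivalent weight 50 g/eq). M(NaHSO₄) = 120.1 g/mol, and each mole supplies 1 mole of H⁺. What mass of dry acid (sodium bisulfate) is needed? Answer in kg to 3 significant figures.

Volume: 898 m³ = 898,000 L.
Alkalinity to neutralize: (206 − 138) = 68 mg/L as CaCO₃ × 898,000 L = 61,060 g as CaCO₃.
Equivalents of H⁺ required: 61,060 ÷ 50 g/eq = 1221 eq = 1221 mol NaHSO₄.
Mass of NaHSO₄: 1221 × 120.1 = 146,700 g.

147 kg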